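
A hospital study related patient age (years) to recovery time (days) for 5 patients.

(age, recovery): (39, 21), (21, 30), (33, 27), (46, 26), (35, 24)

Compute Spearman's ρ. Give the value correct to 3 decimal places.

Rank age: 4, 1, 2, 5, 3
Rank recovery: 1, 5, 4, 3, 2
d = rank(age) − rank(recovery): 3, -4, -2, 2, 1; Σd² = 34
ρ = 1 − 6Σd² / [n(n²−1)] = 1 − 6×34 / (5×24) = 1 − 204/120 ≈ -0.700

-0.700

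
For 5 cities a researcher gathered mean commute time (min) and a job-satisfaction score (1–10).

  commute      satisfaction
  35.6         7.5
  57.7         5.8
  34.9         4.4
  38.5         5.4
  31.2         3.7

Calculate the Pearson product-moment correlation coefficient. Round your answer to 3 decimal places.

0.293

n = 5, Σx = 197.9, Σy = 26.8, Σx² = 8270.35, Σy² = 152.1, Σxy = 1078.56
nΣxy − ΣxΣy = 5392.8 − 5303.72 = 89.08
nΣx² − (Σx)² = 41351.75 − 39164.41 = 2187.34; nΣy² − (Σy)² = 760.5 − 718.24 = 42.26
r = 89.08 / √(2187.34 × 42.26) = 89.08 / 304.0345 ≈ 0.293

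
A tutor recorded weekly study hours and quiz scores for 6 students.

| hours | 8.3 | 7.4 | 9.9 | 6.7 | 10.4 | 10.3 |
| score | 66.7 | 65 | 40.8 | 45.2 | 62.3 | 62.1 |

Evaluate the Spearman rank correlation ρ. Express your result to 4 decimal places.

Rank hours: 3, 2, 4, 1, 6, 5
Rank score: 6, 5, 1, 2, 4, 3
d = rank(hours) − rank(score): -3, -3, 3, -1, 2, 2; Σd² = 36
ρ = 1 − 6Σd² / [n(n²−1)] = 1 − 6×36 / (6×35) = 1 − 216/210 ≈ -0.0286

-0.0286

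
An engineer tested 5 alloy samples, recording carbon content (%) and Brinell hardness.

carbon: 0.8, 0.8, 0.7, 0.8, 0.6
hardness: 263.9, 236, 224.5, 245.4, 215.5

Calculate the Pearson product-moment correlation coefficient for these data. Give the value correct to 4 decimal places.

0.8279

n = 5, Σx = 3.7, Σy = 1185.3, Σx² = 2.77, Σy² = 282400.87, Σxy = 882.69
nΣxy − ΣxΣy = 4413.45 − 4385.61 = 27.84
nΣx² − (Σx)² = 13.85 − 13.69 = 0.16; nΣy² − (Σy)² = 1412004.35 − 1404936.09 = 7068.26
r = 27.84 / √(0.16 × 7068.26) = 27.84 / 33.6292 ≈ 0.8279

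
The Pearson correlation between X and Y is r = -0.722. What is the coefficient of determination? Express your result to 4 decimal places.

r² = (-0.722)² = 0.5213

0.5213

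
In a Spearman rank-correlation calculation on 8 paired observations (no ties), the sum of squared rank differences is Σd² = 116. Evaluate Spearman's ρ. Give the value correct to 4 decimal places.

-0.3810

ρ = 1 − 6Σd² / [n(n²−1)] = 1 − 6×116 / (8×63)
  = 1 − 696/504 = 1 − 1.38095 ≈ -0.3810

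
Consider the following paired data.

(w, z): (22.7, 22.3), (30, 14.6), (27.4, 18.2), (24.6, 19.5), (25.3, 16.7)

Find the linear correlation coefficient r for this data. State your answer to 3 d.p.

n = 5, Σw = 130, Σz = 91.3, Σw² = 3411.3, Σz² = 1700.83, Σwz = 2345.1
nΣwz − ΣwΣz = 11725.5 − 11869 = -143.5
nΣw² − (Σw)² = 17056.5 − 16900 = 156.5; nΣz² − (Σz)² = 8504.15 − 8335.69 = 168.46
r = -143.5 / √(156.5 × 168.46) = -143.5 / 162.3699 ≈ -0.884

-0.884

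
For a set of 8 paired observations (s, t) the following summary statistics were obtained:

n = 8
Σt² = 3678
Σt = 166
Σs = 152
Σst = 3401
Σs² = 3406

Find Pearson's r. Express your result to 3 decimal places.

0.710

r = (nΣst − ΣsΣt) / √[(nΣs² − (Σs)²)(nΣt² − (Σt)²)]
Numerator: 8×3401 − 152×166 = 1976
Denominator: √[(27248 − 23104)(29424 − 27556)] = √[4144 × 1868] = 2782.2638
r = 1976 / 2782.2638 ≈ 0.710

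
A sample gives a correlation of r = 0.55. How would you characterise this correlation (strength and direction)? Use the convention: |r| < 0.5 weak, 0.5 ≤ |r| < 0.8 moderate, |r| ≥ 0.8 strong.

r = 0.55 > 0 so the relationship is positive.
|r| = 0.55, which falls in the moderate range.

moderate positive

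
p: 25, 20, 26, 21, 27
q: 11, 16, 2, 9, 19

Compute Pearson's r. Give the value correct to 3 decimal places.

-0.093

n = 5, Σp = 119, Σq = 57, Σp² = 2871, Σq² = 823, Σpq = 1349
nΣpq − ΣpΣq = 6745 − 6783 = -38
nΣp² − (Σp)² = 14355 − 14161 = 194; nΣq² − (Σq)² = 4115 − 3249 = 866
r = -38 / √(194 × 866) = -38 / 409.8829 ≈ -0.093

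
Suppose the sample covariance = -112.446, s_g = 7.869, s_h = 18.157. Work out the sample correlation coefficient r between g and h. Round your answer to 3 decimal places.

r = Cov(g,h) / (s_g · s_h) = -112.446 / (7.869 × 18.157)
  = -112.446 / 142.8774 ≈ -0.787

-0.787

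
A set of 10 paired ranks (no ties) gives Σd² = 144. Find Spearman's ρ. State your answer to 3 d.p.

ρ = 1 − 6Σd² / [n(n²−1)] = 1 − 6×144 / (10×99)
  = 1 − 864/990 = 1 − 0.8727 ≈ 0.127

0.127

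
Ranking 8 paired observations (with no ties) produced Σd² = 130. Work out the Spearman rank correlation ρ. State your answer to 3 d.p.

ρ = 1 − 6Σd² / [n(n²−1)] = 1 − 6×130 / (8×63)
  = 1 − 780/504 = 1 − 1.5476 ≈ -0.548

-0.548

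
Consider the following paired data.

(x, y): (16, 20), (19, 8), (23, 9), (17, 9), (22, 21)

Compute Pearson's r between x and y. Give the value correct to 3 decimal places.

-0.073

n = 5, Σx = 97, Σy = 67, Σx² = 1919, Σy² = 1067, Σxy = 1294
nΣxy − ΣxΣy = 6470 − 6499 = -29
nΣx² − (Σx)² = 9595 − 9409 = 186; nΣy² − (Σy)² = 5335 − 4489 = 846
r = -29 / √(186 × 846) = -29 / 396.6812 ≈ -0.073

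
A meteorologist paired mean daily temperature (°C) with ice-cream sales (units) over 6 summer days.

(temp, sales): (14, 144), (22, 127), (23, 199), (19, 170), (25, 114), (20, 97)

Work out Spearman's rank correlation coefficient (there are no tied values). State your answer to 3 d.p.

Rank temp: 1, 4, 5, 2, 6, 3
Rank sales: 4, 3, 6, 5, 2, 1
d = rank(temp) − rank(sales): -3, 1, -1, -3, 4, 2; Σd² = 40
ρ = 1 − 6Σd² / [n(n²−1)] = 1 − 6×40 / (6×35) = 1 − 240/210 ≈ -0.143

-0.143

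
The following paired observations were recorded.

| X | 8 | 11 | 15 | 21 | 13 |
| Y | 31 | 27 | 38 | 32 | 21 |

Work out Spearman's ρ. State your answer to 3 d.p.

Rank X: 1, 2, 4, 5, 3
Rank Y: 3, 2, 5, 4, 1
d = rank(X) − rank(Y): -2, 0, -1, 1, 2; Σd² = 10
ρ = 1 − 6Σd² / [n(n²−1)] = 1 − 6×10 / (5×24) = 1 − 60/120 ≈ 0.500

0.500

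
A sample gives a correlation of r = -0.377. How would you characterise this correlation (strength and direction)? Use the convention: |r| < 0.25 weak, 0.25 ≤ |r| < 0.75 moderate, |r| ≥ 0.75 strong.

moderate negative

r = -0.377 < 0 so the relationship is negative.
|r| = 0.377, which falls in the moderate range.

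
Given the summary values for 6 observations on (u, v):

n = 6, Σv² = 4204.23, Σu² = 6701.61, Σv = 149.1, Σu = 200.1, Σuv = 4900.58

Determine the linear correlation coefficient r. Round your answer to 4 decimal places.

r = (nΣuv − ΣuΣv) / √[(nΣu² − (Σu)²)(nΣv² − (Σv)²)]
Numerator: 6×4900.58 − 200.1×149.1 = -431.43
Denominator: √[(40209.66 − 40040.01)(25225.38 − 22230.81)] = √[169.65 × 2994.57] = 712.7614
r = -431.43 / 712.7614 ≈ -0.6053

-0.6053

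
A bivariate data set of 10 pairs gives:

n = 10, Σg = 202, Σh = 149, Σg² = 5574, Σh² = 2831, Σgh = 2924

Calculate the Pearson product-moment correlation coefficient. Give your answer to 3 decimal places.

r = (nΣgh − ΣgΣh) / √[(nΣg² − (Σg)²)(nΣh² − (Σh)²)]
Numerator: 10×2924 − 202×149 = -858
Denominator: √[(55740 − 40804)(28310 − 22201)] = √[14936 × 6109] = 9552.1738
r = -858 / 9552.1738 ≈ -0.090

-0.090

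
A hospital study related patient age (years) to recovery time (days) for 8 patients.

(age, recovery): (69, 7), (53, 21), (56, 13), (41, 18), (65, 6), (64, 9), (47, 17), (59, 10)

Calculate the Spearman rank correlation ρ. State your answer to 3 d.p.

Rank age: 8, 3, 4, 1, 7, 6, 2, 5
Rank recovery: 2, 8, 5, 7, 1, 3, 6, 4
d = rank(age) − rank(recovery): 6, -5, -1, -6, 6, 3, -4, 1; Σd² = 160
ρ = 1 − 6Σd² / [n(n²−1)] = 1 − 6×160 / (8×63) = 1 − 960/504 ≈ -0.905

-0.905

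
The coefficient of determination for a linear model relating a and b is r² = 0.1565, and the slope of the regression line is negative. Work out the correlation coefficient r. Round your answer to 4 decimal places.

|r| = √0.1565 = 0.3956
The association is negative, so r = −0.3956.

-0.3956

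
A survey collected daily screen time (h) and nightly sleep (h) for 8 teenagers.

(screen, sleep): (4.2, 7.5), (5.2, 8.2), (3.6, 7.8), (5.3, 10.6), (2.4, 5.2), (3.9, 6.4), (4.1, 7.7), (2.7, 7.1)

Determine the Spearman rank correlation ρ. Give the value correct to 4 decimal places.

Rank screen: 6, 7, 3, 8, 1, 4, 5, 2
Rank sleep: 4, 7, 6, 8, 1, 2, 5, 3
d = rank(screen) − rank(sleep): 2, 0, -3, 0, 0, 2, 0, -1; Σd² = 18
ρ = 1 − 6Σd² / [n(n²−1)] = 1 − 6×18 / (8×63) = 1 − 108/504 ≈ 0.7857

0.7857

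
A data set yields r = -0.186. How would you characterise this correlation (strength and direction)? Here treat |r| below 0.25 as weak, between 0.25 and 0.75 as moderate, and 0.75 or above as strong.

weak negative

r = -0.186 < 0 so the relationship is negative.
|r| = 0.186, which falls in the weak range.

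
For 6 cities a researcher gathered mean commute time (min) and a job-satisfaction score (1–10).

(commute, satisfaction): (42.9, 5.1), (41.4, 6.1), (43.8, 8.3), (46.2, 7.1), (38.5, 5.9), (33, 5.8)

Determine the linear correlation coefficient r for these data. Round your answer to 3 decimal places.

0.467

n = 6, Σx = 245.8, Σy = 38.3, Σx² = 10178.5, Σy² = 250.97, Σxy = 1581.44
nΣxy − ΣxΣy = 9488.64 − 9414.14 = 74.5
nΣx² − (Σx)² = 61071 − 60417.64 = 653.36; nΣy² − (Σy)² = 1505.82 − 1466.89 = 38.93
r = 74.5 / √(653.36 × 38.93) = 74.5 / 159.4845 ≈ 0.467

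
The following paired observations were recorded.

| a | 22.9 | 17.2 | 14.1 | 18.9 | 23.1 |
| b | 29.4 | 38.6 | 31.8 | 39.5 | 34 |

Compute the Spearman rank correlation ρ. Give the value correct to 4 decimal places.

-0.1000

Rank a: 4, 2, 1, 3, 5
Rank b: 1, 4, 2, 5, 3
d = rank(a) − rank(b): 3, -2, -1, -2, 2; Σd² = 22
ρ = 1 − 6Σd² / [n(n²−1)] = 1 − 6×22 / (5×24) = 1 − 132/120 ≈ -0.1000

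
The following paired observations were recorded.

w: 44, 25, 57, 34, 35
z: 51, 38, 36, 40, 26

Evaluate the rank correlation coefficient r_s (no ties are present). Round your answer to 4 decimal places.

Rank w: 4, 1, 5, 2, 3
Rank z: 5, 3, 2, 4, 1
d = rank(w) − rank(z): -1, -2, 3, -2, 2; Σd² = 22
ρ = 1 − 6Σd² / [n(n²−1)] = 1 − 6×22 / (5×24) = 1 − 132/120 ≈ -0.1000

-0.1000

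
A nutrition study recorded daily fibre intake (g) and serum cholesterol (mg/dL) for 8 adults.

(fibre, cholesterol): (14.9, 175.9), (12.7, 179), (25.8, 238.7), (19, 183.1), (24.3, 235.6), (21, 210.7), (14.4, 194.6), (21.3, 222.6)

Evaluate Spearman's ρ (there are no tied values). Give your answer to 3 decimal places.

Rank fibre: 3, 1, 8, 4, 7, 5, 2, 6
Rank cholesterol: 1, 2, 8, 3, 7, 5, 4, 6
d = rank(fibre) − rank(cholesterol): 2, -1, 0, 1, 0, 0, -2, 0; Σd² = 10
ρ = 1 − 6Σd² / [n(n²−1)] = 1 − 6×10 / (8×63) = 1 − 60/504 ≈ 0.881

0.881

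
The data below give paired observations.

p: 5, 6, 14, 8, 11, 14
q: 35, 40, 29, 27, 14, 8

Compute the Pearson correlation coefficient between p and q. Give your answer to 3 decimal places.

-0.729

n = 6, Σp = 58, Σq = 153, Σp² = 638, Σq² = 4655, Σpq = 1303
nΣpq − ΣpΣq = 7818 − 8874 = -1056
nΣp² − (Σp)² = 3828 − 3364 = 464; nΣq² − (Σq)² = 27930 − 23409 = 4521
r = -1056 / √(464 × 4521) = -1056 / 1448.3591 ≈ -0.729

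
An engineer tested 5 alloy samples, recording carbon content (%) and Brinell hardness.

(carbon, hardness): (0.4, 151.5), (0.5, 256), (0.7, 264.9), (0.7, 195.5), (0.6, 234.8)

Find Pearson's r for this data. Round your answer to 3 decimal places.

n = 5, Σx = 2.9, Σy = 1102.7, Σx² = 1.75, Σy² = 252011.55, Σxy = 651.76
nΣxy − ΣxΣy = 3258.8 − 3197.83 = 60.97
nΣx² − (Σx)² = 8.75 − 8.41 = 0.34; nΣy² − (Σy)² = 1260057.75 − 1215947.29 = 44110.46
r = 60.97 / √(0.34 × 44110.46) = 60.97 / 122.4645 ≈ 0.498

0.498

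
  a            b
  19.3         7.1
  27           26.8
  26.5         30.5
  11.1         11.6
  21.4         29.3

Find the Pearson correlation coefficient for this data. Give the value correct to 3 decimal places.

0.735

n = 5, Σa = 105.3, Σb = 105.3, Σa² = 2384.91, Σb² = 2691.95, Σab = 2424.66
nΣab − ΣaΣb = 12123.3 − 11088.09 = 1035.21
nΣa² − (Σa)² = 11924.55 − 11088.09 = 836.46; nΣb² − (Σb)² = 13459.75 − 11088.09 = 2371.66
r = 1035.21 / √(836.46 × 2371.66) = 1035.21 / 1408.4739 ≈ 0.735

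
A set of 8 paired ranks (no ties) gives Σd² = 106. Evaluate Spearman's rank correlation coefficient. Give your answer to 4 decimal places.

ρ = 1 − 6Σd² / [n(n²−1)] = 1 − 6×106 / (8×63)
  = 1 − 636/504 = 1 − 1.26190 ≈ -0.2619

-0.2619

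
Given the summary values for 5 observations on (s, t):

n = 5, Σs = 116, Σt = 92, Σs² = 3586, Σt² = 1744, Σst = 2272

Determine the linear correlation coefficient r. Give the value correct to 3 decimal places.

r = (nΣst − ΣsΣt) / √[(nΣs² − (Σs)²)(nΣt² − (Σt)²)]
Numerator: 5×2272 − 116×92 = 688
Denominator: √[(17930 − 13456)(8720 − 8464)] = √[4474 × 256] = 1070.2075
r = 688 / 1070.2075 ≈ 0.643

0.643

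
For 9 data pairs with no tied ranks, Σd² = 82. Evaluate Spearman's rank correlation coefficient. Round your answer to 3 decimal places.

ρ = 1 − 6Σd² / [n(n²−1)] = 1 − 6×82 / (9×80)
  = 1 − 492/720 = 1 − 0.6833 ≈ 0.317

0.317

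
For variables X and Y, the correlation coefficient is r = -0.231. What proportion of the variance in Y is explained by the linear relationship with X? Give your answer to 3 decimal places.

r² = (-0.231)² = 0.053

0.053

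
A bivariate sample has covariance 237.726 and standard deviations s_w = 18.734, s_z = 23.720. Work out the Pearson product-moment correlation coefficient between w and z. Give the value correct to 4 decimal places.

r = Cov(w,z) / (s_w · s_z) = 237.726 / (18.734 × 23.720)
  = 237.726 / 444.3705 ≈ 0.5350

0.5350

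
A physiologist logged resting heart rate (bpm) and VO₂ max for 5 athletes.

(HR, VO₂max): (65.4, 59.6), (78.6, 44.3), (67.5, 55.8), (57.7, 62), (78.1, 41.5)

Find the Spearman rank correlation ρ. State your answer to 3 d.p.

-0.900

Rank HR: 2, 5, 3, 1, 4
Rank VO₂max: 4, 2, 3, 5, 1
d = rank(HR) − rank(VO₂max): -2, 3, 0, -4, 3; Σd² = 38
ρ = 1 − 6Σd² / [n(n²−1)] = 1 − 6×38 / (5×24) = 1 − 228/120 ≈ -0.900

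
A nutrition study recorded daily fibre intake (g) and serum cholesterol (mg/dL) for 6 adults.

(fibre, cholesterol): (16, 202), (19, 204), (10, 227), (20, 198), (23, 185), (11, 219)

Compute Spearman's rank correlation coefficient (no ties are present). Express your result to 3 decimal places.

Rank fibre: 3, 4, 1, 5, 6, 2
Rank cholesterol: 3, 4, 6, 2, 1, 5
d = rank(fibre) − rank(cholesterol): 0, 0, -5, 3, 5, -3; Σd² = 68
ρ = 1 − 6Σd² / [n(n²−1)] = 1 − 6×68 / (6×35) = 1 − 408/210 ≈ -0.943

-0.943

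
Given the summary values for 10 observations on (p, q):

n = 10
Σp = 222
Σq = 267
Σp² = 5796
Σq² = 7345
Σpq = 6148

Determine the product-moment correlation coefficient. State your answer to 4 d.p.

0.5095

r = (nΣpq − ΣpΣq) / √[(nΣp² − (Σp)²)(nΣq² − (Σq)²)]
Numerator: 10×6148 − 222×267 = 2206
Denominator: √[(57960 − 49284)(73450 − 71289)] = √[8676 × 2161] = 4329.9926
r = 2206 / 4329.9926 ≈ 0.5095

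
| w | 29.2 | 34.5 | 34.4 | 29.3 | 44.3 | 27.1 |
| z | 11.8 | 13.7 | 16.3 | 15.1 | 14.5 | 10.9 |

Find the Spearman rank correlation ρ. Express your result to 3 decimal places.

0.543

Rank w: 2, 5, 4, 3, 6, 1
Rank z: 2, 3, 6, 5, 4, 1
d = rank(w) − rank(z): 0, 2, -2, -2, 2, 0; Σd² = 16
ρ = 1 − 6Σd² / [n(n²−1)] = 1 − 6×16 / (6×35) = 1 − 96/210 ≈ 0.543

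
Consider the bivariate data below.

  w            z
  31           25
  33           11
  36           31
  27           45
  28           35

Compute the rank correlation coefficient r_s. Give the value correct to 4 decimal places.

-0.7000

Rank w: 3, 4, 5, 1, 2
Rank z: 2, 1, 3, 5, 4
d = rank(w) − rank(z): 1, 3, 2, -4, -2; Σd² = 34
ρ = 1 − 6Σd² / [n(n²−1)] = 1 − 6×34 / (5×24) = 1 − 204/120 ≈ -0.7000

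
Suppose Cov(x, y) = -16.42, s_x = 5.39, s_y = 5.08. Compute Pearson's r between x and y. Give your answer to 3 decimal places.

-0.600

r = Cov(x,y) / (s_x · s_y) = -16.42 / (5.39 × 5.08)
  = -16.42 / 27.3812 ≈ -0.600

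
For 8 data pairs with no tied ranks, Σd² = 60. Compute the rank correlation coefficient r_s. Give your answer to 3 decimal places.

0.286

ρ = 1 − 6Σd² / [n(n²−1)] = 1 − 6×60 / (8×63)
  = 1 − 360/504 = 1 − 0.7143 ≈ 0.286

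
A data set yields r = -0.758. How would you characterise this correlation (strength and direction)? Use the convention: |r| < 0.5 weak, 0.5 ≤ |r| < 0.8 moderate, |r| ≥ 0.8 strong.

moderate negative

r = -0.758 < 0 so the relationship is negative.
|r| = 0.758, which falls in the moderate range.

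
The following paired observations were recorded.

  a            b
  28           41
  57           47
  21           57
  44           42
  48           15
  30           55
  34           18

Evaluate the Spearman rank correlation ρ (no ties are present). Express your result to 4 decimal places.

-0.4286

Rank a: 2, 7, 1, 5, 6, 3, 4
Rank b: 3, 5, 7, 4, 1, 6, 2
d = rank(a) − rank(b): -1, 2, -6, 1, 5, -3, 2; Σd² = 80
ρ = 1 − 6Σd² / [n(n²−1)] = 1 − 6×80 / (7×48) = 1 − 480/336 ≈ -0.4286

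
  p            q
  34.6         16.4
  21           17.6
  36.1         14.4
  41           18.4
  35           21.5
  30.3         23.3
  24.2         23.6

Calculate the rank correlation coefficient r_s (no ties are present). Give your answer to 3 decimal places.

Rank p: 4, 1, 6, 7, 5, 3, 2
Rank q: 2, 3, 1, 4, 5, 6, 7
d = rank(p) − rank(q): 2, -2, 5, 3, 0, -3, -5; Σd² = 76
ρ = 1 − 6Σd² / [n(n²−1)] = 1 − 6×76 / (7×48) = 1 − 456/336 ≈ -0.357

-0.357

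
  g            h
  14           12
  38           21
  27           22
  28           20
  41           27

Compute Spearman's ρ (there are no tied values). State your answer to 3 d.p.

Rank g: 1, 4, 2, 3, 5
Rank h: 1, 3, 4, 2, 5
d = rank(g) − rank(h): 0, 1, -2, 1, 0; Σd² = 6
ρ = 1 − 6Σd² / [n(n²−1)] = 1 − 6×6 / (5×24) = 1 − 36/120 ≈ 0.700

0.700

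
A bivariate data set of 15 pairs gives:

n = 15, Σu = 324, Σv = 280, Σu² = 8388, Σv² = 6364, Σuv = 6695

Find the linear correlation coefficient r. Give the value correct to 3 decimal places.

0.515

r = (nΣuv − ΣuΣv) / √[(nΣu² − (Σu)²)(nΣv² − (Σv)²)]
Numerator: 15×6695 − 324×280 = 9705
Denominator: √[(125820 − 104976)(95460 − 78400)] = √[20844 × 17060] = 18857.3232
r = 9705 / 18857.3232 ≈ 0.515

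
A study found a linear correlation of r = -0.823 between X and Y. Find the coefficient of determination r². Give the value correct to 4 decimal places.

0.6773

r² = (-0.823)² = 0.6773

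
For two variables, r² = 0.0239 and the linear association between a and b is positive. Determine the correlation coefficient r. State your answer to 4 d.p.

|r| = √0.0239 = 0.1546
The association is positive, so r = 0.1546.

0.1546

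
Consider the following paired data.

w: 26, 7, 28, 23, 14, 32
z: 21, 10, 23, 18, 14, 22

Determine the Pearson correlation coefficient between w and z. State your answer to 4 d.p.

0.9769

n = 6, Σw = 130, Σz = 108, Σw² = 3258, Σz² = 2074, Σwz = 2574
nΣwz − ΣwΣz = 15444 − 14040 = 1404
nΣw² − (Σw)² = 19548 − 16900 = 2648; nΣz² − (Σz)² = 12444 − 11664 = 780
r = 1404 / √(2648 × 780) = 1404 / 1437.1639 ≈ 0.9769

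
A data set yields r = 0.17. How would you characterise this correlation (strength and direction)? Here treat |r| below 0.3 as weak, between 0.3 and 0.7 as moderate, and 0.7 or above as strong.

weak positive

r = 0.17 > 0 so the relationship is positive.
|r| = 0.17, which falls in the weak range.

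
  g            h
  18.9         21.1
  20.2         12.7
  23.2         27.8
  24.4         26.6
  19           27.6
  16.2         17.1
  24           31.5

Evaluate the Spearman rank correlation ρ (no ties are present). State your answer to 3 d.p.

0.536

Rank g: 2, 4, 5, 7, 3, 1, 6
Rank h: 3, 1, 6, 4, 5, 2, 7
d = rank(g) − rank(h): -1, 3, -1, 3, -2, -1, -1; Σd² = 26
ρ = 1 − 6Σd² / [n(n²−1)] = 1 − 6×26 / (7×48) = 1 − 156/336 ≈ 0.536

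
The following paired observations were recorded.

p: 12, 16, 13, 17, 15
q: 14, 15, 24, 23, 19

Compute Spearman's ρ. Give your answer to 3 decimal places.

0.300

Rank p: 1, 4, 2, 5, 3
Rank q: 1, 2, 5, 4, 3
d = rank(p) − rank(q): 0, 2, -3, 1, 0; Σd² = 14
ρ = 1 − 6Σd² / [n(n²−1)] = 1 − 6×14 / (5×24) = 1 − 84/120 ≈ 0.300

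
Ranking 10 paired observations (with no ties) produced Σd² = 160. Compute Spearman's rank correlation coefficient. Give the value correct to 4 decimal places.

ρ = 1 − 6Σd² / [n(n²−1)] = 1 − 6×160 / (10×99)
  = 1 − 960/990 = 1 − 0.96970 ≈ 0.0303

0.0303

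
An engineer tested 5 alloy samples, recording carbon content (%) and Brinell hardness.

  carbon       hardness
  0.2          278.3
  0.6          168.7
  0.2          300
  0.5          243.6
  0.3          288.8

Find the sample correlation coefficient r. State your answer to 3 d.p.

-0.914

n = 5, Σx = 1.8, Σy = 1279.4, Σx² = 0.78, Σy² = 338656.98, Σxy = 425.32
nΣxy − ΣxΣy = 2126.6 − 2302.92 = -176.32
nΣx² − (Σx)² = 3.9 − 3.24 = 0.66; nΣy² − (Σy)² = 1693284.9 − 1636864.36 = 56420.54
r = -176.32 / √(0.66 × 56420.54) = -176.32 / 192.9704 ≈ -0.914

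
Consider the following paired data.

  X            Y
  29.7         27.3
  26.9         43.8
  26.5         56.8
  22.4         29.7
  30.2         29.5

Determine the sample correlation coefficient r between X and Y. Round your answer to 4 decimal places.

-0.1742

n = 5, ΣX = 135.7, ΣY = 187.1, ΣX² = 3721.75, ΣY² = 7642.31, ΣXY = 5050.41
nΣXY − ΣXΣY = 25252.05 − 25389.47 = -137.42
nΣX² − (ΣX)² = 18608.75 − 18414.49 = 194.26; nΣY² − (ΣY)² = 38211.55 − 35006.41 = 3205.14
r = -137.42 / √(194.26 × 3205.14) = -137.42 / 789.0694 ≈ -0.1742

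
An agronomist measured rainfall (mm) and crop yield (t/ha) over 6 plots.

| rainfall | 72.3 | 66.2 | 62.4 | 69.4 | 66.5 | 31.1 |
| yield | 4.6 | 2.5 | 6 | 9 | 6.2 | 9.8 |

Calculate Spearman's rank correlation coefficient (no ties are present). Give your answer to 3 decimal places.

-0.314

Rank rainfall: 6, 3, 2, 5, 4, 1
Rank yield: 2, 1, 3, 5, 4, 6
d = rank(rainfall) − rank(yield): 4, 2, -1, 0, 0, -5; Σd² = 46
ρ = 1 − 6Σd² / [n(n²−1)] = 1 − 6×46 / (6×35) = 1 − 276/210 ≈ -0.314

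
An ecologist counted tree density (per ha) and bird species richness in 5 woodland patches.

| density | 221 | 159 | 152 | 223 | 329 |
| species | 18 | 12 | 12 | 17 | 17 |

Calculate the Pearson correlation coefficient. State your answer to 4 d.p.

n = 5, Σx = 1084, Σy = 76, Σx² = 255196, Σy² = 1190, Σxy = 17094
nΣxy − ΣxΣy = 85470 − 82384 = 3086
nΣx² − (Σx)² = 1275980 − 1175056 = 100924; nΣy² − (Σy)² = 5950 − 5776 = 174
r = 3086 / √(100924 × 174) = 3086 / 4190.5580 ≈ 0.7364

0.7364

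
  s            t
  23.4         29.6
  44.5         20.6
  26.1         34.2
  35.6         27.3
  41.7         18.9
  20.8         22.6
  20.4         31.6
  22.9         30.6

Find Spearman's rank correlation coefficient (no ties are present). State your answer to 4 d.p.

Rank s: 4, 8, 5, 6, 7, 2, 1, 3
Rank t: 5, 2, 8, 4, 1, 3, 7, 6
d = rank(s) − rank(t): -1, 6, -3, 2, 6, -1, -6, -3; Σd² = 132
ρ = 1 − 6Σd² / [n(n²−1)] = 1 − 6×132 / (8×63) = 1 − 792/504 ≈ -0.5714

-0.5714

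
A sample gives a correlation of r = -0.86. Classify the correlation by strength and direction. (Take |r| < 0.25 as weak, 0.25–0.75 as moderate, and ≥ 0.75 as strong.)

strong negative

r = -0.86 < 0 so the relationship is negative.
|r| = 0.86, which falls in the strong range.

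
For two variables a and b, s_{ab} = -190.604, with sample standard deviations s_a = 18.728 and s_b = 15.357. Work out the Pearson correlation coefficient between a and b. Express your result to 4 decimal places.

r = Cov(a,b) / (s_a · s_b) = -190.604 / (18.728 × 15.357)
  = -190.604 / 287.6059 ≈ -0.6627

-0.6627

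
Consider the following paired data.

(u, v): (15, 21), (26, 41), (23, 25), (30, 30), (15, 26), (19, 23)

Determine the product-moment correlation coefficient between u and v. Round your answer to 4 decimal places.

0.6462

n = 6, Σu = 128, Σv = 166, Σu² = 2916, Σv² = 4852, Σuv = 3683
nΣuv − ΣuΣv = 22098 − 21248 = 850
nΣu² − (Σu)² = 17496 − 16384 = 1112; nΣv² − (Σv)² = 29112 − 27556 = 1556
r = 850 / √(1112 × 1556) = 850 / 1315.3980 ≈ 0.6462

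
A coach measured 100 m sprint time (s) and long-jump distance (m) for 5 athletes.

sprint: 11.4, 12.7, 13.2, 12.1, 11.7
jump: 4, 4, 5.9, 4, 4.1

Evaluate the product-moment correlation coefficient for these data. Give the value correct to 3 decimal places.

0.735

n = 5, Σx = 61.1, Σy = 22, Σx² = 748.79, Σy² = 99.62, Σxy = 270.65
nΣxy − ΣxΣy = 1353.25 − 1344.2 = 9.05
nΣx² − (Σx)² = 3743.95 − 3733.21 = 10.74; nΣy² − (Σy)² = 498.1 − 484 = 14.1
r = 9.05 / √(10.74 × 14.1) = 9.05 / 12.3059 ≈ 0.735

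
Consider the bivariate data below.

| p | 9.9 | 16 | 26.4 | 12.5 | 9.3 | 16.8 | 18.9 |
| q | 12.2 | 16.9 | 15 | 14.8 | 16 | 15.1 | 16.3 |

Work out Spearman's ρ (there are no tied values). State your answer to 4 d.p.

0.2143

Rank p: 2, 4, 7, 3, 1, 5, 6
Rank q: 1, 7, 3, 2, 5, 4, 6
d = rank(p) − rank(q): 1, -3, 4, 1, -4, 1, 0; Σd² = 44
ρ = 1 − 6Σd² / [n(n²−1)] = 1 − 6×44 / (7×48) = 1 − 264/336 ≈ 0.2143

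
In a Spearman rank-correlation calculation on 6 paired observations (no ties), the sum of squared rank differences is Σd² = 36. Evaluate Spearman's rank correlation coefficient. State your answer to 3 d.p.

-0.029

ρ = 1 − 6Σd² / [n(n²−1)] = 1 − 6×36 / (6×35)
  = 1 − 216/210 = 1 − 1.0286 ≈ -0.029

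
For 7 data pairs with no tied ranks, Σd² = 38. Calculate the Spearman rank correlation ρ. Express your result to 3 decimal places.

0.321

ρ = 1 − 6Σd² / [n(n²−1)] = 1 − 6×38 / (7×48)
  = 1 − 228/336 = 1 − 0.6786 ≈ 0.321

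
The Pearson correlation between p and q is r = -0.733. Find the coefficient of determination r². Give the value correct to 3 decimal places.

r² = (-0.733)² = 0.537

0.537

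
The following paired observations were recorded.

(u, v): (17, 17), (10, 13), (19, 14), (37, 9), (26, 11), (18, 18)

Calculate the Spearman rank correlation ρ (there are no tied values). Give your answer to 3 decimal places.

-0.600

Rank u: 2, 1, 4, 6, 5, 3
Rank v: 5, 3, 4, 1, 2, 6
d = rank(u) − rank(v): -3, -2, 0, 5, 3, -3; Σd² = 56
ρ = 1 − 6Σd² / [n(n²−1)] = 1 − 6×56 / (6×35) = 1 − 336/210 ≈ -0.600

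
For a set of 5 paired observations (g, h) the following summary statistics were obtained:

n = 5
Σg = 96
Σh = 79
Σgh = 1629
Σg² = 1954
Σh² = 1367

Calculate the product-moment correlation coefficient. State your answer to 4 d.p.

r = (nΣgh − ΣgΣh) / √[(nΣg² − (Σg)²)(nΣh² − (Σh)²)]
Numerator: 5×1629 − 96×79 = 561
Denominator: √[(9770 − 9216)(6835 − 6241)] = √[554 × 594] = 573.6515
r = 561 / 573.6515 ≈ 0.9779

0.9779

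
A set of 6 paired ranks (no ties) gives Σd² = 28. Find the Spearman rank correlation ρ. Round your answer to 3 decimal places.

0.200

ρ = 1 − 6Σd² / [n(n²−1)] = 1 − 6×28 / (6×35)
  = 1 − 168/210 = 1 − 0.8000 ≈ 0.200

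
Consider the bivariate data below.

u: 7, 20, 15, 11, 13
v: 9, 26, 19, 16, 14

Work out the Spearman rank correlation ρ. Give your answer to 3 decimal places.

Rank u: 1, 5, 4, 2, 3
Rank v: 1, 5, 4, 3, 2
d = rank(u) − rank(v): 0, 0, 0, -1, 1; Σd² = 2
ρ = 1 − 6Σd² / [n(n²−1)] = 1 − 6×2 / (5×24) = 1 − 12/120 ≈ 0.900

0.900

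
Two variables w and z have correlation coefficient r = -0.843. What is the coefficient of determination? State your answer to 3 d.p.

0.711

r² = (-0.843)² = 0.711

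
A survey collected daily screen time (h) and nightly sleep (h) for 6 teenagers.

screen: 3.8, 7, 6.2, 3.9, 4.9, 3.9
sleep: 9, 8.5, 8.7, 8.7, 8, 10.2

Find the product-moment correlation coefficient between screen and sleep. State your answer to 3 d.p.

n = 6, Σx = 29.7, Σy = 53.1, Σx² = 156.31, Σy² = 472.67, Σxy = 260.55
nΣxy − ΣxΣy = 1563.3 − 1577.07 = -13.77
nΣx² − (Σx)² = 937.86 − 882.09 = 55.77; nΣy² − (Σy)² = 2836.02 − 2819.61 = 16.41
r = -13.77 / √(55.77 × 16.41) = -13.77 / 30.2520 ≈ -0.455

-0.455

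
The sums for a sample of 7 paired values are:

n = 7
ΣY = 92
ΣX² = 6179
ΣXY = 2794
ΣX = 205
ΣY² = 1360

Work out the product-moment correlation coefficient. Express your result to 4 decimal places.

0.6129

r = (nΣXY − ΣXΣY) / √[(nΣX² − (ΣX)²)(nΣY² − (ΣY)²)]
Numerator: 7×2794 − 205×92 = 698
Denominator: √[(43253 − 42025)(9520 − 8464)] = √[1228 × 1056] = 1138.7572
r = 698 / 1138.7572 ≈ 0.6129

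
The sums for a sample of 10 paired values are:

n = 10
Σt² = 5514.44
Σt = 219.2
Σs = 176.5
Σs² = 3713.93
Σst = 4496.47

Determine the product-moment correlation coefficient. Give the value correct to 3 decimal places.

r = (nΣst − ΣsΣt) / √[(nΣs² − (Σs)²)(nΣt² − (Σt)²)]
Numerator: 10×4496.47 − 176.5×219.2 = 6275.9
Denominator: √[(37139.3 − 31152.25)(55144.4 − 48048.64)] = √[5987.05 × 7095.76] = 6517.8731
r = 6275.9 / 6517.8731 ≈ 0.963

0.963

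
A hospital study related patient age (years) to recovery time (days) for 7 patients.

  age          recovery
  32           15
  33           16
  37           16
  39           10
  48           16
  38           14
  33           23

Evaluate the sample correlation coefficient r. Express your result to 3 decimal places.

n = 7, Σx = 260, Σy = 110, Σx² = 9840, Σy² = 1818, Σxy = 4049
nΣxy − ΣxΣy = 28343 − 28600 = -257
nΣx² − (Σx)² = 68880 − 67600 = 1280; nΣy² − (Σy)² = 12726 − 12100 = 626
r = -257 / √(1280 × 626) = -257 / 895.1424 ≈ -0.287

-0.287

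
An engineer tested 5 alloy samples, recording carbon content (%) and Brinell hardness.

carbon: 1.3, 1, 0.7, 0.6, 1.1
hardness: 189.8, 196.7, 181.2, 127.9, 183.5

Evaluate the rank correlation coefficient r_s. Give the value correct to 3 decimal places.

0.700

Rank carbon: 5, 3, 2, 1, 4
Rank hardness: 4, 5, 2, 1, 3
d = rank(carbon) − rank(hardness): 1, -2, 0, 0, 1; Σd² = 6
ρ = 1 − 6Σd² / [n(n²−1)] = 1 − 6×6 / (5×24) = 1 − 36/120 ≈ 0.700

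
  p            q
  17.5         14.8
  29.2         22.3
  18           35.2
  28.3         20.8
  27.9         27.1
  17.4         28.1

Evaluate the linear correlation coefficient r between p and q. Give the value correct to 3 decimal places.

n = 6, Σp = 138.3, Σq = 148.3, Σp² = 3364.95, Σq² = 3912.03, Σpq = 3377.43
nΣpq − ΣpΣq = 20264.58 − 20509.89 = -245.31
nΣp² − (Σp)² = 20189.7 − 19126.89 = 1062.81; nΣq² − (Σq)² = 23472.18 − 21992.89 = 1479.29
r = -245.31 / √(1062.81 × 1479.29) = -245.31 / 1253.8757 ≈ -0.196

-0.196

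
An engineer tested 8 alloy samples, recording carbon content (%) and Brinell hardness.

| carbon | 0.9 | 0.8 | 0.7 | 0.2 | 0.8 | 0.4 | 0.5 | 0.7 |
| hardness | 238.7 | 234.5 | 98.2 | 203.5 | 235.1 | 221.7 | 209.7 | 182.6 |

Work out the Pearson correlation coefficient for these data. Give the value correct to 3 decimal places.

n = 8, Σx = 5, Σy = 1624, Σx² = 3.52, Σy² = 344763.18, Σxy = 1021.3
nΣxy − ΣxΣy = 8170.4 − 8120 = 50.4
nΣx² − (Σx)² = 28.16 − 25 = 3.16; nΣy² − (Σy)² = 2758105.44 − 2637376 = 120729.44
r = 50.4 / √(3.16 × 120729.44) = 50.4 / 617.6609 ≈ 0.082

0.082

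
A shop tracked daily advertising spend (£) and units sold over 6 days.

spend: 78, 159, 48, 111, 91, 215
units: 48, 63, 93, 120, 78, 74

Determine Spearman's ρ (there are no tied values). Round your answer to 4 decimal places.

Rank spend: 2, 5, 1, 4, 3, 6
Rank units: 1, 2, 5, 6, 4, 3
d = rank(spend) − rank(units): 1, 3, -4, -2, -1, 3; Σd² = 40
ρ = 1 − 6Σd² / [n(n²−1)] = 1 − 6×40 / (6×35) = 1 − 240/210 ≈ -0.1429

-0.1429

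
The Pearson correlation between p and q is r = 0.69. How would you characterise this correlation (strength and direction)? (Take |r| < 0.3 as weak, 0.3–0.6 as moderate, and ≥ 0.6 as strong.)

r = 0.69 > 0 so the relationship is positive.
|r| = 0.69, which falls in the strong range.

strong positive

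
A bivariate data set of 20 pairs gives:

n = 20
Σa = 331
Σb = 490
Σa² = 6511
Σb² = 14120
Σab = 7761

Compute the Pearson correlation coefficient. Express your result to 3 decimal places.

-0.236

r = (nΣab − ΣaΣb) / √[(nΣa² − (Σa)²)(nΣb² − (Σb)²)]
Numerator: 20×7761 − 331×490 = -6970
Denominator: √[(130220 − 109561)(282400 − 240100)] = √[20659 × 42300] = 29561.3887
r = -6970 / 29561.3887 ≈ -0.236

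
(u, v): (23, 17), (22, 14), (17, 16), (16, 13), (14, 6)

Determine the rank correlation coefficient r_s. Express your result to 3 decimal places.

Rank u: 5, 4, 3, 2, 1
Rank v: 5, 3, 4, 2, 1
d = rank(u) − rank(v): 0, 1, -1, 0, 0; Σd² = 2
ρ = 1 − 6Σd² / [n(n²−1)] = 1 − 6×2 / (5×24) = 1 − 12/120 ≈ 0.900

0.900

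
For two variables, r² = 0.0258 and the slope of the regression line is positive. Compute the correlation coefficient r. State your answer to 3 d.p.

|r| = √0.0258 = 0.161
The association is positive, so r = 0.161.

0.161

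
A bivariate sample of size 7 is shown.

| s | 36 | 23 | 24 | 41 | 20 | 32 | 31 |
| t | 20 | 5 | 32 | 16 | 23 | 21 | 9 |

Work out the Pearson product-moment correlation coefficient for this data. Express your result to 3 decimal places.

-0.136

n = 7, Σs = 207, Σt = 126, Σs² = 6467, Σt² = 2756, Σst = 3670
nΣst − ΣsΣt = 25690 − 26082 = -392
nΣs² − (Σs)² = 45269 − 42849 = 2420; nΣt² − (Σt)² = 19292 − 15876 = 3416
r = -392 / √(2420 × 3416) = -392 / 2875.1904 ≈ -0.136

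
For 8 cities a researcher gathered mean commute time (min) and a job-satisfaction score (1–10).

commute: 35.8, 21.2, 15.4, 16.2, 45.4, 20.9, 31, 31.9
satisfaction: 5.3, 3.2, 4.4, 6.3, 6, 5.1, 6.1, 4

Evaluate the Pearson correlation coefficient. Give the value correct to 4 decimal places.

n = 8, Σx = 217.8, Σy = 40.4, Σx² = 6707.26, Σy² = 212.6, Σxy = 1123.09
nΣxy − ΣxΣy = 8984.72 − 8799.12 = 185.6
nΣx² − (Σx)² = 53658.08 − 47436.84 = 6221.24; nΣy² − (Σy)² = 1700.8 − 1632.16 = 68.64
r = 185.6 / √(6221.24 × 68.64) = 185.6 / 653.4722 ≈ 0.2840

0.2840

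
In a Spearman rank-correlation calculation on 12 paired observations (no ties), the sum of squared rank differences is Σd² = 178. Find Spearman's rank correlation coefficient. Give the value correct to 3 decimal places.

0.378

ρ = 1 − 6Σd² / [n(n²−1)] = 1 − 6×178 / (12×143)
  = 1 − 1068/1716 = 1 − 0.6224 ≈ 0.378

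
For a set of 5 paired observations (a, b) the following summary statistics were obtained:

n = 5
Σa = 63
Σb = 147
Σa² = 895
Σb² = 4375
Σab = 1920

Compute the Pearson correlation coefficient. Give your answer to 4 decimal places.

r = (nΣab − ΣaΣb) / √[(nΣa² − (Σa)²)(nΣb² − (Σb)²)]
Numerator: 5×1920 − 63×147 = 339
Denominator: √[(4475 − 3969)(21875 − 21609)] = √[506 × 266] = 366.8733
r = 339 / 366.8733 ≈ 0.9240

0.9240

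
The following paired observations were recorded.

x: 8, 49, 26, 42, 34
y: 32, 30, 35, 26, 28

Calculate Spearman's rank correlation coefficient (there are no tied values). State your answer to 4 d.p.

Rank x: 1, 5, 2, 4, 3
Rank y: 4, 3, 5, 1, 2
d = rank(x) − rank(y): -3, 2, -3, 3, 1; Σd² = 32
ρ = 1 − 6Σd² / [n(n²−1)] = 1 − 6×32 / (5×24) = 1 − 192/120 ≈ -0.6000

-0.6000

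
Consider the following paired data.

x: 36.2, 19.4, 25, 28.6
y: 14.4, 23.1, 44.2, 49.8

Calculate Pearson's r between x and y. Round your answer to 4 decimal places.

-0.2565

n = 4, Σx = 109.2, Σy = 131.5, Σx² = 3129.76, Σy² = 5174.65, Σxy = 3498.7
nΣxy − ΣxΣy = 13994.8 − 14359.8 = -365
nΣx² − (Σx)² = 12519.04 − 11924.64 = 594.4; nΣy² − (Σy)² = 20698.6 − 17292.25 = 3406.35
r = -365 / √(594.4 × 3406.35) = -365 / 1422.9316 ≈ -0.2565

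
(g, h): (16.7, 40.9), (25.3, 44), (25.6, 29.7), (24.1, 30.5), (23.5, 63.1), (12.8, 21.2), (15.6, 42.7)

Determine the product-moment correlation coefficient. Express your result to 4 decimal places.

0.3019

n = 7, Σg = 143.6, Σh = 272.1, Σg² = 3114.6, Σh² = 11675.49, Σgh = 5711.93
nΣgh − ΣgΣh = 39983.51 − 39073.56 = 909.95
nΣg² − (Σg)² = 21802.2 − 20620.96 = 1181.24; nΣh² − (Σh)² = 81728.43 − 74038.41 = 7690.02
r = 909.95 / √(1181.24 × 7690.02) = 909.95 / 3013.9275 ≈ 0.3019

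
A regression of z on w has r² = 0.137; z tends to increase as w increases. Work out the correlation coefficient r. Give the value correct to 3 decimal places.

|r| = √0.137 = 0.370
The association is positive, so r = 0.370.

0.370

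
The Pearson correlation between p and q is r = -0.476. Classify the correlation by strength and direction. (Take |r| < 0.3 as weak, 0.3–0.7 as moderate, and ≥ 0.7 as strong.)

r = -0.476 < 0 so the relationship is negative.
|r| = 0.476, which falls in the moderate range.

moderate negative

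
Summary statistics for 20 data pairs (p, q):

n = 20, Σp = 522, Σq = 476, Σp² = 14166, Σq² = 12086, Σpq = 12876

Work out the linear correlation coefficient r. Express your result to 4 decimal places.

r = (nΣpq − ΣpΣq) / √[(nΣp² − (Σp)²)(nΣq² − (Σq)²)]
Numerator: 20×12876 − 522×476 = 9048
Denominator: √[(283320 − 272484)(241720 − 226576)] = √[10836 × 15144] = 12810.1672
r = 9048 / 12810.1672 ≈ 0.7063

0.7063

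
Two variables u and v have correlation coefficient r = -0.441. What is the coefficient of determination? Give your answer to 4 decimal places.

0.1945

r² = (-0.441)² = 0.1945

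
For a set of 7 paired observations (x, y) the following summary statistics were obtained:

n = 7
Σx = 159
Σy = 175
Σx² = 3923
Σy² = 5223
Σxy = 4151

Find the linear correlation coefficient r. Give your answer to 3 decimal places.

r = (nΣxy − ΣxΣy) / √[(nΣx² − (Σx)²)(nΣy² − (Σy)²)]
Numerator: 7×4151 − 159×175 = 1232
Denominator: √[(27461 − 25281)(36561 − 30625)] = √[2180 × 5936] = 3597.2879
r = 1232 / 3597.2879 ≈ 0.342

0.342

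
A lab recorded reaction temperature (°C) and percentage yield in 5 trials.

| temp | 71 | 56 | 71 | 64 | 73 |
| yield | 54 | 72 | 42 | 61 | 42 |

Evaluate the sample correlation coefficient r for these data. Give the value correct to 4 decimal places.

-0.9372

n = 5, Σx = 335, Σy = 271, Σx² = 22643, Σy² = 15349, Σxy = 17818
nΣxy − ΣxΣy = 89090 − 90785 = -1695
nΣx² − (Σx)² = 113215 − 112225 = 990; nΣy² − (Σy)² = 76745 − 73441 = 3304
r = -1695 / √(990 × 3304) = -1695 / 1808.5796 ≈ -0.9372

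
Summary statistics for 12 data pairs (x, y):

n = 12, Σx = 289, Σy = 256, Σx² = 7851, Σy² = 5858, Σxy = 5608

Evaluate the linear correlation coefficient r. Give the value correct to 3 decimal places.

r = (nΣxy − ΣxΣy) / √[(nΣx² − (Σx)²)(nΣy² − (Σy)²)]
Numerator: 12×5608 − 289×256 = -6688
Denominator: √[(94212 − 83521)(70296 − 65536)] = √[10691 × 4760] = 7133.6639
r = -6688 / 7133.6639 ≈ -0.938

-0.938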